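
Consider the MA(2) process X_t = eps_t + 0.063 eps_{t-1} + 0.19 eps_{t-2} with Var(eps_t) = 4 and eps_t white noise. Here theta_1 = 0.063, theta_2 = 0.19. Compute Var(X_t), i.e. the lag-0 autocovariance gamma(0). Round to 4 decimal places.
\gamma(0) = 4.1603

For an MA(q) process X_t = eps_t + sum_i theta_i eps_{t-i} with
Var(eps_t) = sigma^2, the variance is
  gamma(0) = sigma^2 * (1 + sum_i theta_i^2).
  sum_i theta_i^2 = (0.063)^2 + (0.19)^2 = 0.003969 + 0.0361 = 0.040069.
  gamma(0) = 4 * (1 + 0.040069) = 4 * 1.040069 = 4.160276, which rounds to 4.1603.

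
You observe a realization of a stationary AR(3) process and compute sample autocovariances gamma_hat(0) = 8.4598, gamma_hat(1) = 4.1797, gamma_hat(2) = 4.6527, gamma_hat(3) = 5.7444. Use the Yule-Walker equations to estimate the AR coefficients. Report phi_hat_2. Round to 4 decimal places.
\hat\phi_{2} = 0.2570

The Yule-Walker equations for an AR(p) process read, in matrix form,
  Gamma_p phi = r_p,   with   (Gamma_p)_{ij} = gamma(|i - j|),
                       (r_p)_i = gamma(i),   i,j = 1..p.
Substitute the sample gammas (Toeplitz matrix and right-hand side of size 3):
  Gamma_p = [[8.4598, 4.1797, 4.6527], [4.1797, 8.4598, 4.1797], [4.6527, 4.1797, 8.4598]]
  r_p     = [4.1797, 4.6527, 5.7444]
Written out (R1..R3):
  (R1) 8.4598 phi_1 + 4.1797 phi_2 + 4.6527 phi_3 = 4.1797
  (R2) 4.1797 phi_1 + 8.4598 phi_2 + 4.1797 phi_3 = 4.6527
  (R3) 4.6527 phi_1 + 4.1797 phi_2 + 8.4598 phi_3 = 5.7444
Gaussian elimination:
  R2 <- R2 - (4.1797/8.4598) R1 = R2 - (0.494066) R1:  6.394752 phi_2 + 1.880959 phi_3 = 2.587652
  R3 <- R3 - (4.6527/8.4598) R1 = R3 - (0.549978) R1:  1.880959 phi_2 + 5.900919 phi_3 = 3.445659
  R3 <- R3 - (1.880959/6.394752) R2 = R3 - (0.294141) R2:  5.347652 phi_3 = 2.684524
Back-substitution:
  phi_hat_3 = 2.684524 / 5.347652 = 0.502001
  phi_hat_2 = (2.587652 - (1.880959)(0.502001)) / 6.394752 = 0.256994
  phi_hat_1 = (4.1797 - (4.1797)(0.256994) - (4.6527)(0.502001)) / 8.4598 = 0.091005
So phi_hat = [0.0910, 0.2570, 0.5020].
Therefore phi_hat_2 = 0.2570.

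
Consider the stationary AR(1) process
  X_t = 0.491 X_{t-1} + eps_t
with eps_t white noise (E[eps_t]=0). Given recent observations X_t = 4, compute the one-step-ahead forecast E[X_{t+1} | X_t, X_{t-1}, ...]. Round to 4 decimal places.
E[X_{t+1} \mid \mathcal F_t] = 1.9640

For an AR(p) model X_t = c + sum_i phi_i X_{t-i} + eps_t, the
one-step-ahead conditional mean is
  E[X_{t+1} | X_t, ...] = c + sum_i phi_i X_{t+1-i}.
Substitute known values:
  E[X_{t+1} | ...] = (0.491) * (4)
                   = 1.9640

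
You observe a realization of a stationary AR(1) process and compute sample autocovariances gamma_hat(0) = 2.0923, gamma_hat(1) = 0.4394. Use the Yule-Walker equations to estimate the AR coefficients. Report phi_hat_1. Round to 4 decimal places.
\hat\phi_{1} = 0.2100

The Yule-Walker equations for an AR(p) process read, in matrix form,
  Gamma_p phi = r_p,   with   (Gamma_p)_{ij} = gamma(|i - j|),
                       (r_p)_i = gamma(i),   i,j = 1..p.
Substitute the sample gammas (Toeplitz matrix and right-hand side of size 1):
  Gamma_p = [[2.0923]]
  r_p     = [0.4394]
With p = 1 this is the single equation gamma(0) phi_1 = gamma(1):
  phi_hat_1 = gamma(1) / gamma(0) = 0.4394 / 2.0923 = 0.2100.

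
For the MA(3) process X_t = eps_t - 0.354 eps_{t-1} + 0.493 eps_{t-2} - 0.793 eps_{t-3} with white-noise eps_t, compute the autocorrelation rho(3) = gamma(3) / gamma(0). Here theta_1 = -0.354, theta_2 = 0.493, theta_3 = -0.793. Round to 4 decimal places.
\rho(3) = -0.3971

For an MA(q) process with theta_0 = 1, the autocovariance is
  gamma(k) = sigma^2 * sum_{i=0..q-k} theta_i * theta_{i+k},
and rho(k) = gamma(k) / gamma(0). Sigma^2 cancels.
  numerator   = (1)*(-0.793) = -0.793.
  denominator = (1)^2 + (-0.354)^2 + (0.493)^2 + (-0.793)^2 = 1.997214.
  rho(3) = -0.793 / 1.997214 = -0.3971.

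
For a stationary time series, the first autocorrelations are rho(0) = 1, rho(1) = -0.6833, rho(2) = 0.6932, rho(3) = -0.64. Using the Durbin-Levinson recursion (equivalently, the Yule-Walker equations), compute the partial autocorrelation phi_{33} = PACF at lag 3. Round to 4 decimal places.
\phi_{33} = -0.1770

The PACF at lag k is phi_{kk}, the last component of the solution
to the Yule-Walker system G_k phi = r_k where
  (G_k)_{ij} = rho(|i - j|), (r_k)_i = rho(i), i,j = 1..k.
Equivalently, Durbin-Levinson gives phi_{kk} iteratively:
  phi_{11} = rho(1)
  phi_{kk} = [rho(k) - sum_{j=1..k-1} phi_{k-1,j} rho(k-j)]
            / [1 - sum_{j=1..k-1} phi_{k-1,j} rho(j)],
  phi_{k,j} = phi_{k-1,j} - phi_{kk} phi_{k-1,k-j},  j = 1..k-1.
Step k = 1:
  phi_11 = rho(1) = -0.6833.
Step k = 2:
  phi_22 = [rho(2) - phi_11 rho(1)] / [1 - phi_11 rho(1)] = [0.6932 - (-0.6833)(-0.6833)] / [1 - (-0.6833)(-0.6833)]
         = 0.22630111 / 0.53310111 = 0.424499.
  Update: phi_21 = phi_11 - phi_22 phi_11 = -0.6833 - (0.424499)(-0.6833) = -0.39324.
Step k = 3:
  phi_33 = [rho(3) - phi_21 rho(2) - phi_22 rho(1)] / [1 - phi_21 rho(1) - phi_22 rho(2)]
    numerator   = -0.64 - (-0.39324)(0.6932) - (0.424499)(-0.6833) = -0.07734589
    denominator = 1 - (-0.39324)(-0.6833) - (0.424499)(0.6932) = 0.43703642
  phi_33 = -0.07734589 / 0.43703642 = -0.177.
Therefore phi_{33} = -0.1770.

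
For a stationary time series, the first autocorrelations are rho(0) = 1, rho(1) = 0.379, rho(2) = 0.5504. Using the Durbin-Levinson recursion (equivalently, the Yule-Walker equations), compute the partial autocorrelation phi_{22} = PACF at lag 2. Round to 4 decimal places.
\phi_{22} = 0.4750

The PACF at lag k is phi_{kk}, the last component of the solution
to the Yule-Walker system G_k phi = r_k where
  (G_k)_{ij} = rho(|i - j|), (r_k)_i = rho(i), i,j = 1..k.
Equivalently, Durbin-Levinson gives phi_{kk} iteratively:
  phi_{11} = rho(1)
  phi_{kk} = [rho(k) - sum_{j=1..k-1} phi_{k-1,j} rho(k-j)]
            / [1 - sum_{j=1..k-1} phi_{k-1,j} rho(j)],
  phi_{k,j} = phi_{k-1,j} - phi_{kk} phi_{k-1,k-j},  j = 1..k-1.
Step k = 1:
  phi_11 = rho(1) = 0.379.
Step k = 2:
  phi_22 = [rho(2) - phi_11 rho(1)] / [1 - phi_11 rho(1)] = [0.5504 - (0.379)(0.379)] / [1 - (0.379)(0.379)]
         = 0.406759 / 0.856359 = 0.475.
Therefore phi_{22} = 0.4750.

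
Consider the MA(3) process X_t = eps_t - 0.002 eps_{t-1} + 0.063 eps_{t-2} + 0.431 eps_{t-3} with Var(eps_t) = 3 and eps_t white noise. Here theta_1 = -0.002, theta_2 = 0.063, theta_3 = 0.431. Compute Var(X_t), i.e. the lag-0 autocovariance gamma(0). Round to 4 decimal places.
\gamma(0) = 3.5692

For an MA(q) process X_t = eps_t + sum_i theta_i eps_{t-i} with
Var(eps_t) = sigma^2, the variance is
  gamma(0) = sigma^2 * (1 + sum_i theta_i^2).
  sum_i theta_i^2 = (-0.002)^2 + (0.063)^2 + (0.431)^2 = 0.000004 + 0.003969 + 0.185761 = 0.189734.
  gamma(0) = 3 * (1 + 0.189734) = 3 * 1.189734 = 3.569202, which rounds to 3.5692.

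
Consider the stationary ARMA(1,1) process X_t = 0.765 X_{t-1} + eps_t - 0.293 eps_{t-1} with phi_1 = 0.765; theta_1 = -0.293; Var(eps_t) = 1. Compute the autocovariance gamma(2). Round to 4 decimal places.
\gamma(2) = 0.6754

Multiply the model equation by X_{t-k} and take expectations. With theta_0 = psi_0 = 1 and psi_j the MA(infinity) weights, this gives
  gamma(k) - sum_i phi_i gamma(k-i) = c_k,
  c_k = sigma^2 * sum_{j=k..q} theta_j psi_{j-k}   (c_k = 0 for k > q),
using gamma(-m) = gamma(m).
psi-weights needed (psi_j = theta_j + sum_i phi_i psi_{j-i}):
  psi_1 = theta_1 + phi_1 = -0.293 + (0.765) = 0.472
Right-hand sides:
  c_0 = sigma^2 (1 + theta_1 psi_1) = 1 * (1 + (-0.293)(0.472)) = 1 * 0.861704 = 0.861704
  c_1 = sigma^2 theta_1 = 1 * (-0.293) = -0.293
  c_2 = 0
Equations for k = 0 and k = 1 (AR order 1):
  gamma(0) = phi_1 gamma(1) + c_0
  gamma(1) = phi_1 gamma(0) + c_1
Substituting the second into the first: gamma(0) (1 - phi_1^2) = c_0 + phi_1 c_1, so
  gamma(0) = (c_0 + phi_1 c_1) / (1 - phi_1^2) = (0.861704 + (0.765)(-0.293)) / (1 - (0.765)^2) = 0.637559 / 0.414775 = 1.53712.
  gamma(1) = phi_1 gamma(0) + c_1 = (0.765)(1.53712) + (-0.293) = 0.882897.
For k = 2 (> q): gamma(2) = phi_1 gamma(1) = (0.765)(0.882897) = 0.675416.
Therefore gamma(2) = 0.6754 (to 4 decimal places).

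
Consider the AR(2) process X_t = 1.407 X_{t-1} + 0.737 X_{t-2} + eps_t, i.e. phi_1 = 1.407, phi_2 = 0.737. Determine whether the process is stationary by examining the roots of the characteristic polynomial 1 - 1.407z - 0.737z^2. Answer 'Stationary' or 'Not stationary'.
\text{Not stationary}

The AR(p) characteristic polynomial is P(z) = 1 - 1.407z - 0.737z^2.
Stationarity requires all roots to lie outside the unit circle, i.e. |z| > 1 for every root.
Set 1 + (-1.407) z + (-0.737) z^2 = 0, i.e. a z^2 + b z + c = 0 with a = -0.737, b = -1.407, c = 1.
Discriminant D = b^2 - 4ac = (-1.407)^2 - 4*(-0.737)*1 = 1.979649 - (-2.948) = 4.927649.
D >= 0, so the roots are real: z = (-b +/- sqrt(D)) / (2a) = (1.407 +/- 2.219831) / (-1.474).
  z_1 = (1.407 + 2.219831) / (-1.474) = -2.4605,   |z_1| = 2.4605.
  z_2 = (1.407 - 2.219831) / (-1.474) = 0.5514,   |z_2| = 0.5514.
Moduli of all roots: 2.4605, 0.5514.
All moduli strictly greater than 1? No.
Verdict: Not stationary.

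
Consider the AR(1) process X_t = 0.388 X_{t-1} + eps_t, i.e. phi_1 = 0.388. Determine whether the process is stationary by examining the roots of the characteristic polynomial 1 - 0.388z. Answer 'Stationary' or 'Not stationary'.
\text{Stationary}

The AR(p) characteristic polynomial is P(z) = 1 - 0.388z.
Stationarity requires all roots to lie outside the unit circle, i.e. |z| > 1 for every root.
This is linear in z: 1 + (-0.388) z = 0  =>  z = -1/(-0.388) = 2.57732,  |z| = 2.57732.
Moduli of all roots: 2.5773.
All moduli strictly greater than 1? Yes.
Verdict: Stationary.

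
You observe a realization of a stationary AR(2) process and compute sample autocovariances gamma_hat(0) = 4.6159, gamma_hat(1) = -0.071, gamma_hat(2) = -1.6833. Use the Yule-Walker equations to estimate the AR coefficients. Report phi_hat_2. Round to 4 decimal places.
\hat\phi_{2} = -0.3650

The Yule-Walker equations for an AR(p) process read, in matrix form,
  Gamma_p phi = r_p,   with   (Gamma_p)_{ij} = gamma(|i - j|),
                       (r_p)_i = gamma(i),   i,j = 1..p.
Substitute the sample gammas (Toeplitz matrix and right-hand side of size 2):
  Gamma_p = [[4.6159, -0.071], [-0.071, 4.6159]]
  r_p     = [-0.071, -1.6833]
Written out:
  4.6159 phi_1 - 0.071 phi_2 = -0.071
  -0.071 phi_1 + 4.6159 phi_2 = -1.6833
Solve by Cramer's rule:
  det = gamma(0)^2 - gamma(1)^2 = (4.6159)^2 - (-0.071)^2 = 21.30653281 - 0.005041 = 21.30149181
  phi_hat_1 = [gamma(1) gamma(0) - gamma(1) gamma(2)] / det = [(-0.071)(4.6159) - (-0.071)(-1.6833)] / 21.30149181 = -0.4472432 / 21.30149181 = -0.021
  phi_hat_2 = [gamma(0) gamma(2) - gamma(1)^2] / det = [(4.6159)(-1.6833) - (-0.071)^2] / 21.30149181 = -7.77498547 / 21.30149181 = -0.365
So phi_hat = [-0.0210, -0.3650].
Therefore phi_hat_2 = -0.3650.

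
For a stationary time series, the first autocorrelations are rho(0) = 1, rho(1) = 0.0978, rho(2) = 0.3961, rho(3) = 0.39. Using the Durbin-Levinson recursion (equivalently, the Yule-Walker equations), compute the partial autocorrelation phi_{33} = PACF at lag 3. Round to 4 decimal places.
\phi_{33} = 0.3909

The PACF at lag k is phi_{kk}, the last component of the solution
to the Yule-Walker system G_k phi = r_k where
  (G_k)_{ij} = rho(|i - j|), (r_k)_i = rho(i), i,j = 1..k.
Equivalently, Durbin-Levinson gives phi_{kk} iteratively:
  phi_{11} = rho(1)
  phi_{kk} = [rho(k) - sum_{j=1..k-1} phi_{k-1,j} rho(k-j)]
            / [1 - sum_{j=1..k-1} phi_{k-1,j} rho(j)],
  phi_{k,j} = phi_{k-1,j} - phi_{kk} phi_{k-1,k-j},  j = 1..k-1.
Step k = 1:
  phi_11 = rho(1) = 0.0978.
Step k = 2:
  phi_22 = [rho(2) - phi_11 rho(1)] / [1 - phi_11 rho(1)] = [0.3961 - (0.0978)(0.0978)] / [1 - (0.0978)(0.0978)]
         = 0.38653516 / 0.99043516 = 0.390268.
  Update: phi_21 = phi_11 - phi_22 phi_11 = 0.0978 - (0.390268)(0.0978) = 0.059632.
Step k = 3:
  phi_33 = [rho(3) - phi_21 rho(2) - phi_22 rho(1)] / [1 - phi_21 rho(1) - phi_22 rho(2)]
    numerator   = 0.39 - (0.059632)(0.3961) - (0.390268)(0.0978) = 0.32821164
    denominator = 1 - (0.059632)(0.0978) - (0.390268)(0.3961) = 0.83958285
  phi_33 = 0.32821164 / 0.83958285 = 0.3909.
Therefore phi_{33} = 0.3909.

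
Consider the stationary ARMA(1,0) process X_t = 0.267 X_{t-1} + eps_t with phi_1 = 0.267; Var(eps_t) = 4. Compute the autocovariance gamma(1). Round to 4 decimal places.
\gamma(1) = 1.1500

Multiply the model equation by X_{t-k} and take expectations. With theta_0 = psi_0 = 1 and psi_j the MA(infinity) weights, this gives
  gamma(k) - sum_i phi_i gamma(k-i) = c_k,
  c_k = sigma^2 * sum_{j=k..q} theta_j psi_{j-k}   (c_k = 0 for k > q),
using gamma(-m) = gamma(m).
Pure AR (q = 0): c_0 = sigma^2 = 4, c_k = 0 for k >= 1.
Equations for k = 0 and k = 1 (AR order 1):
  gamma(0) = phi_1 gamma(1) + c_0
  gamma(1) = phi_1 gamma(0) + c_1
Substituting the second into the first: gamma(0) (1 - phi_1^2) = c_0 + phi_1 c_1, so
  gamma(0) = c_0 / (1 - phi_1^2) = 4 / (1 - (0.267)^2) = 4 / 0.928711 = 4.307045.
  gamma(1) = phi_1 gamma(0) = (0.267)(4.307045) = 1.149981.
Therefore gamma(1) = 1.1500 (to 4 decimal places).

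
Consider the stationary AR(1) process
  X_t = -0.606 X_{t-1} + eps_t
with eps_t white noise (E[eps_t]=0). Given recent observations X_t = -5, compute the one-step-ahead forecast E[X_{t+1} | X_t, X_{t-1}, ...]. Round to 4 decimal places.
E[X_{t+1} \mid \mathcal F_t] = 3.0300

For an AR(p) model X_t = c + sum_i phi_i X_{t-i} + eps_t, the
one-step-ahead conditional mean is
  E[X_{t+1} | X_t, ...] = c + sum_i phi_i X_{t+1-i}.
Substitute known values:
  E[X_{t+1} | ...] = (-0.606) * (-5)
                   = 3.0300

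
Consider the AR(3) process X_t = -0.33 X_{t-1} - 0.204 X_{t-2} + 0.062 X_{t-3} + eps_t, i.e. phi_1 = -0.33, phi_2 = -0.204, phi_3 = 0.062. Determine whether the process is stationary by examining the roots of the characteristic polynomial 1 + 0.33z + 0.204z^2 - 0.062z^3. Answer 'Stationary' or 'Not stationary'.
\text{Stationary}

The AR(p) characteristic polynomial is P(z) = 1 + 0.33z + 0.204z^2 - 0.062z^3.
Stationarity requires all roots to lie outside the unit circle, i.e. |z| > 1 for every root.
Degree 3: look for a simple real root z0 first, then factor out (1 - z/z0) and solve the remaining quadratic.
Testing z0 = 5: P(5) = 1 + (0.33)(5) + (0.204)(5)^2 + (-0.062)(5)^3
  = 1 + (1.65) + (5.1) + (-7.75) = 0.  So z_0 = 5 is a root, |z_0| = 5.
Divide out the factor (1 - 0.2 z) = (1 - z/z0) (since 1/z0 = 0.2):
  P(z) = (1 - 0.2 z)(1 + (0.53) z + (0.31) z^2)
  [check: z-coef 0.53 - (0.2) = 0.33; z^2-coef 0.31 - (0.2)(0.53) = 0.204; z^3-coef -(0.2)(0.31) = -0.062.]
Remaining roots from the quadratic factor 1 + (0.53) z + (0.31) z^2:
  Set 1 + (0.53) z + (0.31) z^2 = 0, i.e. a z^2 + b z + c = 0 with a = 0.31, b = 0.53, c = 1.
  Discriminant D = b^2 - 4ac = (0.53)^2 - 4*(0.31)*1 = 0.2809 - (1.24) = -0.9591.
  D < 0, so the roots are the complex-conjugate pair z = (-b +/- i sqrt(-D)) / (2a) = -0.8548 +/- 1.5796i.
  For a conjugate pair |z|^2 = z * conj(z) = (product of roots) = c/a = 1/(0.31) = 3.225806, so |z| = sqrt(3.225806) = 1.7961 for both roots.
Moduli of all roots: 5.0000, 1.7961, 1.7961.
All moduli strictly greater than 1? Yes.
Verdict: Stationary.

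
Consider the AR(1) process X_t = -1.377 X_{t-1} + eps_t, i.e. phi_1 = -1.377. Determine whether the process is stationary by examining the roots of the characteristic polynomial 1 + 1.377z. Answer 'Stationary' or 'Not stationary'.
\text{Not stationary}

The AR(p) characteristic polynomial is P(z) = 1 + 1.377z.
Stationarity requires all roots to lie outside the unit circle, i.e. |z| > 1 for every root.
This is linear in z: 1 + (1.377) z = 0  =>  z = -1/(1.377) = -0.726216,  |z| = 0.726216.
Moduli of all roots: 0.7262.
All moduli strictly greater than 1? No.
Verdict: Not stationary.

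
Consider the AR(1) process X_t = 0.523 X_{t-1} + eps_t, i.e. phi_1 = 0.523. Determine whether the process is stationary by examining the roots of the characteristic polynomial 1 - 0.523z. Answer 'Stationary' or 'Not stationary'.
\text{Stationary}

The AR(p) characteristic polynomial is P(z) = 1 - 0.523z.
Stationarity requires all roots to lie outside the unit circle, i.e. |z| > 1 for every root.
This is linear in z: 1 + (-0.523) z = 0  =>  z = -1/(-0.523) = 1.912046,  |z| = 1.912046.
Moduli of all roots: 1.9120.
All moduli strictly greater than 1? Yes.
Verdict: Stationary.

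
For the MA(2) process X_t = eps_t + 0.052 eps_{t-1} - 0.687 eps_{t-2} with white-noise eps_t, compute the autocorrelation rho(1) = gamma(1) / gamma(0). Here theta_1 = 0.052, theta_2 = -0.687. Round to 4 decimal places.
\rho(1) = 0.0110

For an MA(q) process with theta_0 = 1, the autocovariance is
  gamma(k) = sigma^2 * sum_{i=0..q-k} theta_i * theta_{i+k},
and rho(k) = gamma(k) / gamma(0). Sigma^2 cancels.
  numerator   = (1)*(0.052) + (0.052)*(-0.687) = 0.016276.
  denominator = (1)^2 + (0.052)^2 + (-0.687)^2 = 1.474673.
  rho(1) = 0.016276 / 1.474673 = 0.0110.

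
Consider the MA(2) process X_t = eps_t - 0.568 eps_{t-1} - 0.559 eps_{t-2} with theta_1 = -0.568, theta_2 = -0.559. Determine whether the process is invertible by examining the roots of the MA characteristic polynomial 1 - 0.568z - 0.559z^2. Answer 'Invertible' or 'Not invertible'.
\text{Not invertible}

The MA(q) characteristic polynomial is P(z) = 1 - 0.568z - 0.559z^2.
Invertibility requires all roots to lie outside the unit circle, i.e. |z| > 1 for every root.
Set 1 + (-0.568) z + (-0.559) z^2 = 0, i.e. a z^2 + b z + c = 0 with a = -0.559, b = -0.568, c = 1.
Discriminant D = b^2 - 4ac = (-0.568)^2 - 4*(-0.559)*1 = 0.322624 - (-2.236) = 2.558624.
D >= 0, so the roots are real: z = (-b +/- sqrt(D)) / (2a) = (0.568 +/- 1.59957) / (-1.118).
  z_1 = (0.568 + 1.59957) / (-1.118) = -1.9388,   |z_1| = 1.9388.
  z_2 = (0.568 - 1.59957) / (-1.118) = 0.9227,   |z_2| = 0.9227.
Moduli of all roots: 1.9388, 0.9227.
All moduli strictly greater than 1? No.
Verdict: Not invertible.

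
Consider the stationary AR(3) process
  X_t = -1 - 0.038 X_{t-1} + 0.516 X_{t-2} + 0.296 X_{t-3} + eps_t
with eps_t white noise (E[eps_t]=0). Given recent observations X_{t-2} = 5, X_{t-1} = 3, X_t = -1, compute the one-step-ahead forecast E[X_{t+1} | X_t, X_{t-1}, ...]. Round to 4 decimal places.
E[X_{t+1} \mid \mathcal F_t] = 2.0660

For an AR(p) model X_t = c + sum_i phi_i X_{t-i} + eps_t, the
one-step-ahead conditional mean is
  E[X_{t+1} | X_t, ...] = c + sum_i phi_i X_{t+1-i}.
Substitute known values:
  E[X_{t+1} | ...] = -1 + (-0.038) * (-1) + (0.516) * (3) + (0.296) * (5)
                   = 2.0660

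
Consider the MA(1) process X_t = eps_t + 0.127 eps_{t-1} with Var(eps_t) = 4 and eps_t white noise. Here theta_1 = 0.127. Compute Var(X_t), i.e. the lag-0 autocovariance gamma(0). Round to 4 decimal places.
\gamma(0) = 4.0645

For an MA(q) process X_t = eps_t + sum_i theta_i eps_{t-i} with
Var(eps_t) = sigma^2, the variance is
  gamma(0) = sigma^2 * (1 + sum_i theta_i^2).
  sum_i theta_i^2 = (0.127)^2 = 0.016129.
  gamma(0) = 4 * (1 + 0.016129) = 4 * 1.016129 = 4.064516, which rounds to 4.0645.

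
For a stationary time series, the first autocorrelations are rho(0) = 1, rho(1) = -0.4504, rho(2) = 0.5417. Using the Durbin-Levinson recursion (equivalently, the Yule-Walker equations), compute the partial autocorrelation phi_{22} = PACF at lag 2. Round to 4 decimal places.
\phi_{22} = 0.4251

The PACF at lag k is phi_{kk}, the last component of the solution
to the Yule-Walker system G_k phi = r_k where
  (G_k)_{ij} = rho(|i - j|), (r_k)_i = rho(i), i,j = 1..k.
Equivalently, Durbin-Levinson gives phi_{kk} iteratively:
  phi_{11} = rho(1)
  phi_{kk} = [rho(k) - sum_{j=1..k-1} phi_{k-1,j} rho(k-j)]
            / [1 - sum_{j=1..k-1} phi_{k-1,j} rho(j)],
  phi_{k,j} = phi_{k-1,j} - phi_{kk} phi_{k-1,k-j},  j = 1..k-1.
Step k = 1:
  phi_11 = rho(1) = -0.4504.
Step k = 2:
  phi_22 = [rho(2) - phi_11 rho(1)] / [1 - phi_11 rho(1)] = [0.5417 - (-0.4504)(-0.4504)] / [1 - (-0.4504)(-0.4504)]
         = 0.33883984 / 0.79713984 = 0.4251.
Therefore phi_{22} = 0.4251.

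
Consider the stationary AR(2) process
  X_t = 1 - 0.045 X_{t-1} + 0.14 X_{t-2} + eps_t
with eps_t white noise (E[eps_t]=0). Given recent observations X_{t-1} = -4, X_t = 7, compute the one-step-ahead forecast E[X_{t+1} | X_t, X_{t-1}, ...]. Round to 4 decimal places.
E[X_{t+1} \mid \mathcal F_t] = 0.1250

For an AR(p) model X_t = c + sum_i phi_i X_{t-i} + eps_t, the
one-step-ahead conditional mean is
  E[X_{t+1} | X_t, ...] = c + sum_i phi_i X_{t+1-i}.
Substitute known values:
  E[X_{t+1} | ...] = 1 + (-0.045) * (7) + (0.14) * (-4)
                   = 0.1250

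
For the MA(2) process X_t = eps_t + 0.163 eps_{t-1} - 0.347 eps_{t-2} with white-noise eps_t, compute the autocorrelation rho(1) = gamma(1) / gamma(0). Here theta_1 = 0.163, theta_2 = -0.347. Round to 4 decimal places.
\rho(1) = 0.0928

For an MA(q) process with theta_0 = 1, the autocovariance is
  gamma(k) = sigma^2 * sum_{i=0..q-k} theta_i * theta_{i+k},
and rho(k) = gamma(k) / gamma(0). Sigma^2 cancels.
  numerator   = (1)*(0.163) + (0.163)*(-0.347) = 0.106439.
  denominator = (1)^2 + (0.163)^2 + (-0.347)^2 = 1.146978.
  rho(1) = 0.106439 / 1.146978 = 0.0928.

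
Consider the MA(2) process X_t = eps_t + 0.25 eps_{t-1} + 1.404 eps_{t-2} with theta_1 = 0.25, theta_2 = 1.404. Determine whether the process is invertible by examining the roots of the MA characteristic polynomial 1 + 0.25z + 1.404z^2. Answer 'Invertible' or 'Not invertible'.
\text{Not invertible}

The MA(q) characteristic polynomial is P(z) = 1 + 0.25z + 1.404z^2.
Invertibility requires all roots to lie outside the unit circle, i.e. |z| > 1 for every root.
Set 1 + (0.25) z + (1.404) z^2 = 0, i.e. a z^2 + b z + c = 0 with a = 1.404, b = 0.25, c = 1.
Discriminant D = b^2 - 4ac = (0.25)^2 - 4*(1.404)*1 = 0.0625 - (5.616) = -5.5535.
D < 0, so the roots are the complex-conjugate pair z = (-b +/- i sqrt(-D)) / (2a) = -0.089 +/- 0.8392i.
For a conjugate pair |z|^2 = z * conj(z) = (product of roots) = c/a = 1/(1.404) = 0.712251, so |z| = sqrt(0.712251) = 0.8439 for both roots.
Moduli of all roots: 0.8439, 0.8439.
All moduli strictly greater than 1? No.
Verdict: Not invertible.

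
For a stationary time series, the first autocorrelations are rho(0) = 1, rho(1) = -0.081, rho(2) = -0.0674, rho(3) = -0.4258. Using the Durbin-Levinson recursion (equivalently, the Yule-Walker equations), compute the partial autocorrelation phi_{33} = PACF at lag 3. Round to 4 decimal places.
\phi_{33} = -0.4430

The PACF at lag k is phi_{kk}, the last component of the solution
to the Yule-Walker system G_k phi = r_k where
  (G_k)_{ij} = rho(|i - j|), (r_k)_i = rho(i), i,j = 1..k.
Equivalently, Durbin-Levinson gives phi_{kk} iteratively:
  phi_{11} = rho(1)
  phi_{kk} = [rho(k) - sum_{j=1..k-1} phi_{k-1,j} rho(k-j)]
            / [1 - sum_{j=1..k-1} phi_{k-1,j} rho(j)],
  phi_{k,j} = phi_{k-1,j} - phi_{kk} phi_{k-1,k-j},  j = 1..k-1.
Step k = 1:
  phi_11 = rho(1) = -0.081.
Step k = 2:
  phi_22 = [rho(2) - phi_11 rho(1)] / [1 - phi_11 rho(1)] = [-0.0674 - (-0.081)(-0.081)] / [1 - (-0.081)(-0.081)]
         = -0.073961 / 0.993439 = -0.074449.
  Update: phi_21 = phi_11 - phi_22 phi_11 = -0.081 - (-0.074449)(-0.081) = -0.08703.
Step k = 3:
  phi_33 = [rho(3) - phi_21 rho(2) - phi_22 rho(1)] / [1 - phi_21 rho(1) - phi_22 rho(2)]
    numerator   = -0.4258 - (-0.08703)(-0.0674) - (-0.074449)(-0.081) = -0.43769626
    denominator = 1 - (-0.08703)(-0.081) - (-0.074449)(-0.0674) = 0.98793264
  phi_33 = -0.43769626 / 0.98793264 = -0.443.
Therefore phi_{33} = -0.4430.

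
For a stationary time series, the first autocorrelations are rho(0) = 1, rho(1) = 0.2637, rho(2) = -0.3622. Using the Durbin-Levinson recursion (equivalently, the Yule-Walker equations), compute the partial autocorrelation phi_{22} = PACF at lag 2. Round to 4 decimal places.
\phi_{22} = -0.4640

The PACF at lag k is phi_{kk}, the last component of the solution
to the Yule-Walker system G_k phi = r_k where
  (G_k)_{ij} = rho(|i - j|), (r_k)_i = rho(i), i,j = 1..k.
Equivalently, Durbin-Levinson gives phi_{kk} iteratively:
  phi_{11} = rho(1)
  phi_{kk} = [rho(k) - sum_{j=1..k-1} phi_{k-1,j} rho(k-j)]
            / [1 - sum_{j=1..k-1} phi_{k-1,j} rho(j)],
  phi_{k,j} = phi_{k-1,j} - phi_{kk} phi_{k-1,k-j},  j = 1..k-1.
Step k = 1:
  phi_11 = rho(1) = 0.2637.
Step k = 2:
  phi_22 = [rho(2) - phi_11 rho(1)] / [1 - phi_11 rho(1)] = [-0.3622 - (0.2637)(0.2637)] / [1 - (0.2637)(0.2637)]
         = -0.43173769 / 0.93046231 = -0.464.
Therefore phi_{22} = -0.4640.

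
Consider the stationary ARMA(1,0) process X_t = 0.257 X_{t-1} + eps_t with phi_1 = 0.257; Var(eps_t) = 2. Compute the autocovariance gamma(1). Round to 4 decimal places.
\gamma(1) = 0.5504

Multiply the model equation by X_{t-k} and take expectations. With theta_0 = psi_0 = 1 and psi_j the MA(infinity) weights, this gives
  gamma(k) - sum_i phi_i gamma(k-i) = c_k,
  c_k = sigma^2 * sum_{j=k..q} theta_j psi_{j-k}   (c_k = 0 for k > q),
using gamma(-m) = gamma(m).
Pure AR (q = 0): c_0 = sigma^2 = 2, c_k = 0 for k >= 1.
Equations for k = 0 and k = 1 (AR order 1):
  gamma(0) = phi_1 gamma(1) + c_0
  gamma(1) = phi_1 gamma(0) + c_1
Substituting the second into the first: gamma(0) (1 - phi_1^2) = c_0 + phi_1 c_1, so
  gamma(0) = c_0 / (1 - phi_1^2) = 2 / (1 - (0.257)^2) = 2 / 0.933951 = 2.14144.
  gamma(1) = phi_1 gamma(0) = (0.257)(2.14144) = 0.55035.
Therefore gamma(1) = 0.5504 (to 4 decimal places).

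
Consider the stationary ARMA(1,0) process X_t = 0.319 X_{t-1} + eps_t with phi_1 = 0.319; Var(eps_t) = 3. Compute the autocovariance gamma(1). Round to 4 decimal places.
\gamma(1) = 1.0654

Multiply the model equation by X_{t-k} and take expectations. With theta_0 = psi_0 = 1 and psi_j the MA(infinity) weights, this gives
  gamma(k) - sum_i phi_i gamma(k-i) = c_k,
  c_k = sigma^2 * sum_{j=k..q} theta_j psi_{j-k}   (c_k = 0 for k > q),
using gamma(-m) = gamma(m).
Pure AR (q = 0): c_0 = sigma^2 = 3, c_k = 0 for k >= 1.
Equations for k = 0 and k = 1 (AR order 1):
  gamma(0) = phi_1 gamma(1) + c_0
  gamma(1) = phi_1 gamma(0) + c_1
Substituting the second into the first: gamma(0) (1 - phi_1^2) = c_0 + phi_1 c_1, so
  gamma(0) = c_0 / (1 - phi_1^2) = 3 / (1 - (0.319)^2) = 3 / 0.898239 = 3.339868.
  gamma(1) = phi_1 gamma(0) = (0.319)(3.339868) = 1.065418.
Therefore gamma(1) = 1.0654 (to 4 decimal places).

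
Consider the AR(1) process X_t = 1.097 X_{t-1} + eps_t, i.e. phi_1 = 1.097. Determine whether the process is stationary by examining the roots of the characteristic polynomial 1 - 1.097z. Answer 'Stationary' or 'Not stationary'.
\text{Not stationary}

The AR(p) characteristic polynomial is P(z) = 1 - 1.097z.
Stationarity requires all roots to lie outside the unit circle, i.e. |z| > 1 for every root.
This is linear in z: 1 + (-1.097) z = 0  =>  z = -1/(-1.097) = 0.911577,  |z| = 0.911577.
Moduli of all roots: 0.9116.
All moduli strictly greater than 1? No.
Verdict: Not stationary.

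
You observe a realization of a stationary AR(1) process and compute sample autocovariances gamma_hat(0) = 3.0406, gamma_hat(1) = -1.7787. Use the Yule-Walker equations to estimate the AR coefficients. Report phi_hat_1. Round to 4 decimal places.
\hat\phi_{1} = -0.5850

The Yule-Walker equations for an AR(p) process read, in matrix form,
  Gamma_p phi = r_p,   with   (Gamma_p)_{ij} = gamma(|i - j|),
                       (r_p)_i = gamma(i),   i,j = 1..p.
Substitute the sample gammas (Toeplitz matrix and right-hand side of size 1):
  Gamma_p = [[3.0406]]
  r_p     = [-1.7787]
With p = 1 this is the single equation gamma(0) phi_1 = gamma(1):
  phi_hat_1 = gamma(1) / gamma(0) = -1.7787 / 3.0406 = -0.5850.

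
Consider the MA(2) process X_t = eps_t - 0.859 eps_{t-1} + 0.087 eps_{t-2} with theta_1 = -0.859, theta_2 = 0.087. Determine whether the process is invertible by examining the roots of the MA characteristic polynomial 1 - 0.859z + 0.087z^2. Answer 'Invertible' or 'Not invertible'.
\text{Invertible}

The MA(q) characteristic polynomial is P(z) = 1 - 0.859z + 0.087z^2.
Invertibility requires all roots to lie outside the unit circle, i.e. |z| > 1 for every root.
Set 1 + (-0.859) z + (0.087) z^2 = 0, i.e. a z^2 + b z + c = 0 with a = 0.087, b = -0.859, c = 1.
Discriminant D = b^2 - 4ac = (-0.859)^2 - 4*(0.087)*1 = 0.737881 - (0.348) = 0.389881.
D >= 0, so the roots are real: z = (-b +/- sqrt(D)) / (2a) = (0.859 +/- 0.624405) / (0.174).
  z_1 = (0.859 + 0.624405) / (0.174) = 8.5253,   |z_1| = 8.5253.
  z_2 = (0.859 - 0.624405) / (0.174) = 1.3482,   |z_2| = 1.3482.
Moduli of all roots: 8.5253, 1.3482.
All moduli strictly greater than 1? Yes.
Verdict: Invertible.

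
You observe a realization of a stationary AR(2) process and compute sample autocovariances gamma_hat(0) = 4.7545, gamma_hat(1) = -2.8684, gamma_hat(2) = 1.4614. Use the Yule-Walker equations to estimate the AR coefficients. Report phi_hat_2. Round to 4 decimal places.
\hat\phi_{2} = -0.0890

The Yule-Walker equations for an AR(p) process read, in matrix form,
  Gamma_p phi = r_p,   with   (Gamma_p)_{ij} = gamma(|i - j|),
                       (r_p)_i = gamma(i),   i,j = 1..p.
Substitute the sample gammas (Toeplitz matrix and right-hand side of size 2):
  Gamma_p = [[4.7545, -2.8684], [-2.8684, 4.7545]]
  r_p     = [-2.8684, 1.4614]
Written out:
  4.7545 phi_1 - 2.8684 phi_2 = -2.8684
  -2.8684 phi_1 + 4.7545 phi_2 = 1.4614
Solve by Cramer's rule:
  det = gamma(0)^2 - gamma(1)^2 = (4.7545)^2 - (-2.8684)^2 = 22.60527025 - 8.22771856 = 14.37755169
  phi_hat_1 = [gamma(1) gamma(0) - gamma(1) gamma(2)] / det = [(-2.8684)(4.7545) - (-2.8684)(1.4614)] / 14.37755169 = -9.44592804 / 14.37755169 = -0.657
  phi_hat_2 = [gamma(0) gamma(2) - gamma(1)^2] / det = [(4.7545)(1.4614) - (-2.8684)^2] / 14.37755169 = -1.27949226 / 14.37755169 = -0.089
So phi_hat = [-0.6570, -0.0890].
Therefore phi_hat_2 = -0.0890.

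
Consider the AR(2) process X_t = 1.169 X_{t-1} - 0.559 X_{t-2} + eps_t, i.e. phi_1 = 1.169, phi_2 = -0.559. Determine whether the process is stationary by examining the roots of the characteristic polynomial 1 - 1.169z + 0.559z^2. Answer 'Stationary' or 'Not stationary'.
\text{Stationary}

The AR(p) characteristic polynomial is P(z) = 1 - 1.169z + 0.559z^2.
Stationarity requires all roots to lie outside the unit circle, i.e. |z| > 1 for every root.
Set 1 + (-1.169) z + (0.559) z^2 = 0, i.e. a z^2 + b z + c = 0 with a = 0.559, b = -1.169, c = 1.
Discriminant D = b^2 - 4ac = (-1.169)^2 - 4*(0.559)*1 = 1.366561 - (2.236) = -0.869439.
D < 0, so the roots are the complex-conjugate pair z = (-b +/- i sqrt(-D)) / (2a) = 1.0456 +/- 0.834i.
For a conjugate pair |z|^2 = z * conj(z) = (product of roots) = c/a = 1/(0.559) = 1.788909, so |z| = sqrt(1.788909) = 1.3375 for both roots.
Moduli of all roots: 1.3375, 1.3375.
All moduli strictly greater than 1? Yes.
Verdict: Stationary.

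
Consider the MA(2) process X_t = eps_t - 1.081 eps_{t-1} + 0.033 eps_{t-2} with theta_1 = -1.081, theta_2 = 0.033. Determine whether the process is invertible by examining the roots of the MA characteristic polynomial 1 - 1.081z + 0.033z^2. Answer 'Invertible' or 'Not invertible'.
\text{Not invertible}

The MA(q) characteristic polynomial is P(z) = 1 - 1.081z + 0.033z^2.
Invertibility requires all roots to lie outside the unit circle, i.e. |z| > 1 for every root.
Set 1 + (-1.081) z + (0.033) z^2 = 0, i.e. a z^2 + b z + c = 0 with a = 0.033, b = -1.081, c = 1.
Discriminant D = b^2 - 4ac = (-1.081)^2 - 4*(0.033)*1 = 1.168561 - (0.132) = 1.036561.
D >= 0, so the roots are real: z = (-b +/- sqrt(D)) / (2a) = (1.081 +/- 1.018116) / (0.066).
  z_1 = (1.081 + 1.018116) / (0.066) = 31.8048,   |z_1| = 31.8048.
  z_2 = (1.081 - 1.018116) / (0.066) = 0.9528,   |z_2| = 0.9528.
Moduli of all roots: 31.8048, 0.9528.
All moduli strictly greater than 1? No.
Verdict: Not invertible.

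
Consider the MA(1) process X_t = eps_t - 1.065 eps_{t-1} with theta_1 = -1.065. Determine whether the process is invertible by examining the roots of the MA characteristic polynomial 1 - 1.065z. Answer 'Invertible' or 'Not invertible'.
\text{Not invertible}

The MA(q) characteristic polynomial is P(z) = 1 - 1.065z.
Invertibility requires all roots to lie outside the unit circle, i.e. |z| > 1 for every root.
This is linear in z: 1 + (-1.065) z = 0  =>  z = -1/(-1.065) = 0.938967,  |z| = 0.938967.
Moduli of all roots: 0.9390.
All moduli strictly greater than 1? No.
Verdict: Not invertible.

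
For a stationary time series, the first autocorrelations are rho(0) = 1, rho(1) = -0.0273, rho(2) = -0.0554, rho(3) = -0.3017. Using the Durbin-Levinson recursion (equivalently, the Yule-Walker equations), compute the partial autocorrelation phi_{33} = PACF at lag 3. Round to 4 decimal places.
\phi_{33} = -0.3060

The PACF at lag k is phi_{kk}, the last component of the solution
to the Yule-Walker system G_k phi = r_k where
  (G_k)_{ij} = rho(|i - j|), (r_k)_i = rho(i), i,j = 1..k.
Equivalently, Durbin-Levinson gives phi_{kk} iteratively:
  phi_{11} = rho(1)
  phi_{kk} = [rho(k) - sum_{j=1..k-1} phi_{k-1,j} rho(k-j)]
            / [1 - sum_{j=1..k-1} phi_{k-1,j} rho(j)],
  phi_{k,j} = phi_{k-1,j} - phi_{kk} phi_{k-1,k-j},  j = 1..k-1.
Step k = 1:
  phi_11 = rho(1) = -0.0273.
Step k = 2:
  phi_22 = [rho(2) - phi_11 rho(1)] / [1 - phi_11 rho(1)] = [-0.0554 - (-0.0273)(-0.0273)] / [1 - (-0.0273)(-0.0273)]
         = -0.05614529 / 0.99925471 = -0.056187.
  Update: phi_21 = phi_11 - phi_22 phi_11 = -0.0273 - (-0.056187)(-0.0273) = -0.028834.
Step k = 3:
  phi_33 = [rho(3) - phi_21 rho(2) - phi_22 rho(1)] / [1 - phi_21 rho(1) - phi_22 rho(2)]
    numerator   = -0.3017 - (-0.028834)(-0.0554) - (-0.056187)(-0.0273) = -0.30483131
    denominator = 1 - (-0.028834)(-0.0273) - (-0.056187)(-0.0554) = 0.99610007
  phi_33 = -0.30483131 / 0.99610007 = -0.306.
Therefore phi_{33} = -0.3060.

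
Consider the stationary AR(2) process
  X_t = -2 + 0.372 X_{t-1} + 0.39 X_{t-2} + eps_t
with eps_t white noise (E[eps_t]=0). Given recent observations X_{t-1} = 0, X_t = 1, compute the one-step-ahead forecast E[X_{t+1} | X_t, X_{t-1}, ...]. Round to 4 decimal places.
E[X_{t+1} \mid \mathcal F_t] = -1.6280

For an AR(p) model X_t = c + sum_i phi_i X_{t-i} + eps_t, the
one-step-ahead conditional mean is
  E[X_{t+1} | X_t, ...] = c + sum_i phi_i X_{t+1-i}.
Substitute known values:
  E[X_{t+1} | ...] = -2 + (0.372) * (1) + (0.39) * (0)
                   = -1.6280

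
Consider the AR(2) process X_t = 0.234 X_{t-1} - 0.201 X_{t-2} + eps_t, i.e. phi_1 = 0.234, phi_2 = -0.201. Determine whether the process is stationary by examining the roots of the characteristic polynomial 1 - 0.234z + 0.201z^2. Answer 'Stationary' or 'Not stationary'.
\text{Stationary}

The AR(p) characteristic polynomial is P(z) = 1 - 0.234z + 0.201z^2.
Stationarity requires all roots to lie outside the unit circle, i.e. |z| > 1 for every root.
Set 1 + (-0.234) z + (0.201) z^2 = 0, i.e. a z^2 + b z + c = 0 with a = 0.201, b = -0.234, c = 1.
Discriminant D = b^2 - 4ac = (-0.234)^2 - 4*(0.201)*1 = 0.054756 - (0.804) = -0.749244.
D < 0, so the roots are the complex-conjugate pair z = (-b +/- i sqrt(-D)) / (2a) = 0.5821 +/- 2.1532i.
For a conjugate pair |z|^2 = z * conj(z) = (product of roots) = c/a = 1/(0.201) = 4.975124, so |z| = sqrt(4.975124) = 2.2305 for both roots.
Moduli of all roots: 2.2305, 2.2305.
All moduli strictly greater than 1? Yes.
Verdict: Stationary.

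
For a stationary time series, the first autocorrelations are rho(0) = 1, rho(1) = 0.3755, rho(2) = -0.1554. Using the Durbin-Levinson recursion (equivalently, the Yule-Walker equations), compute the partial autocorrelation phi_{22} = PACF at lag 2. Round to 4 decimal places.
\phi_{22} = -0.3451

The PACF at lag k is phi_{kk}, the last component of the solution
to the Yule-Walker system G_k phi = r_k where
  (G_k)_{ij} = rho(|i - j|), (r_k)_i = rho(i), i,j = 1..k.
Equivalently, Durbin-Levinson gives phi_{kk} iteratively:
  phi_{11} = rho(1)
  phi_{kk} = [rho(k) - sum_{j=1..k-1} phi_{k-1,j} rho(k-j)]
            / [1 - sum_{j=1..k-1} phi_{k-1,j} rho(j)],
  phi_{k,j} = phi_{k-1,j} - phi_{kk} phi_{k-1,k-j},  j = 1..k-1.
Step k = 1:
  phi_11 = rho(1) = 0.3755.
Step k = 2:
  phi_22 = [rho(2) - phi_11 rho(1)] / [1 - phi_11 rho(1)] = [-0.1554 - (0.3755)(0.3755)] / [1 - (0.3755)(0.3755)]
         = -0.29640025 / 0.85899975 = -0.3451.
Therefore phi_{22} = -0.3451.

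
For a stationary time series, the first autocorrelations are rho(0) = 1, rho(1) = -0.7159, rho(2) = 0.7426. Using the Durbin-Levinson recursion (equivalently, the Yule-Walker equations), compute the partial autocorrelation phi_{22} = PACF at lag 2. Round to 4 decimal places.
\phi_{22} = 0.4720

The PACF at lag k is phi_{kk}, the last component of the solution
to the Yule-Walker system G_k phi = r_k where
  (G_k)_{ij} = rho(|i - j|), (r_k)_i = rho(i), i,j = 1..k.
Equivalently, Durbin-Levinson gives phi_{kk} iteratively:
  phi_{11} = rho(1)
  phi_{kk} = [rho(k) - sum_{j=1..k-1} phi_{k-1,j} rho(k-j)]
            / [1 - sum_{j=1..k-1} phi_{k-1,j} rho(j)],
  phi_{k,j} = phi_{k-1,j} - phi_{kk} phi_{k-1,k-j},  j = 1..k-1.
Step k = 1:
  phi_11 = rho(1) = -0.7159.
Step k = 2:
  phi_22 = [rho(2) - phi_11 rho(1)] / [1 - phi_11 rho(1)] = [0.7426 - (-0.7159)(-0.7159)] / [1 - (-0.7159)(-0.7159)]
         = 0.23008719 / 0.48748719 = 0.472.
Therefore phi_{22} = 0.4720.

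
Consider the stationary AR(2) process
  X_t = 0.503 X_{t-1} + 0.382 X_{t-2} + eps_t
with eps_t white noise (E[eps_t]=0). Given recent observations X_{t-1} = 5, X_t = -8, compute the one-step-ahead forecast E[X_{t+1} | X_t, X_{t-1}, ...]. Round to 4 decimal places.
E[X_{t+1} \mid \mathcal F_t] = -2.1140

For an AR(p) model X_t = c + sum_i phi_i X_{t-i} + eps_t, the
one-step-ahead conditional mean is
  E[X_{t+1} | X_t, ...] = c + sum_i phi_i X_{t+1-i}.
Substitute known values:
  E[X_{t+1} | ...] = (0.503) * (-8) + (0.382) * (5)
                   = -2.1140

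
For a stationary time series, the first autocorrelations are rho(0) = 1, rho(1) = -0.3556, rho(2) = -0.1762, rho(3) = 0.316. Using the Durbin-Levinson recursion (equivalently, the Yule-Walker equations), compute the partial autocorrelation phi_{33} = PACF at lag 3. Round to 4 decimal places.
\phi_{33} = 0.1411

The PACF at lag k is phi_{kk}, the last component of the solution
to the Yule-Walker system G_k phi = r_k where
  (G_k)_{ij} = rho(|i - j|), (r_k)_i = rho(i), i,j = 1..k.
Equivalently, Durbin-Levinson gives phi_{kk} iteratively:
  phi_{11} = rho(1)
  phi_{kk} = [rho(k) - sum_{j=1..k-1} phi_{k-1,j} rho(k-j)]
            / [1 - sum_{j=1..k-1} phi_{k-1,j} rho(j)],
  phi_{k,j} = phi_{k-1,j} - phi_{kk} phi_{k-1,k-j},  j = 1..k-1.
Step k = 1:
  phi_11 = rho(1) = -0.3556.
Step k = 2:
  phi_22 = [rho(2) - phi_11 rho(1)] / [1 - phi_11 rho(1)] = [-0.1762 - (-0.3556)(-0.3556)] / [1 - (-0.3556)(-0.3556)]
         = -0.30265136 / 0.87354864 = -0.346462.
  Update: phi_21 = phi_11 - phi_22 phi_11 = -0.3556 - (-0.346462)(-0.3556) = -0.478802.
Step k = 3:
  phi_33 = [rho(3) - phi_21 rho(2) - phi_22 rho(1)] / [1 - phi_21 rho(1) - phi_22 rho(2)]
    numerator   = 0.316 - (-0.478802)(-0.1762) - (-0.346462)(-0.3556) = 0.10843324
    denominator = 1 - (-0.478802)(-0.3556) - (-0.346462)(-0.1762) = 0.76869146
  phi_33 = 0.10843324 / 0.76869146 = 0.1411.
Therefore phi_{33} = 0.1411.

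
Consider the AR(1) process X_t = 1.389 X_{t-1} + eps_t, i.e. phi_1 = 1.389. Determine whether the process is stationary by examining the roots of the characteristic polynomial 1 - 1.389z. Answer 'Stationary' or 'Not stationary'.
\text{Not stationary}

The AR(p) characteristic polynomial is P(z) = 1 - 1.389z.
Stationarity requires all roots to lie outside the unit circle, i.e. |z| > 1 for every root.
This is linear in z: 1 + (-1.389) z = 0  =>  z = -1/(-1.389) = 0.719942,  |z| = 0.719942.
Moduli of all roots: 0.7199.
All moduli strictly greater than 1? No.
Verdict: Not stationary.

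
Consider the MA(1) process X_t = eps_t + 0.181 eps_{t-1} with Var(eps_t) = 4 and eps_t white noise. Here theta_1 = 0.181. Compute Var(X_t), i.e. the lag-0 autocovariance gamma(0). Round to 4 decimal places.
\gamma(0) = 4.1310

For an MA(q) process X_t = eps_t + sum_i theta_i eps_{t-i} with
Var(eps_t) = sigma^2, the variance is
  gamma(0) = sigma^2 * (1 + sum_i theta_i^2).
  sum_i theta_i^2 = (0.181)^2 = 0.032761.
  gamma(0) = 4 * (1 + 0.032761) = 4 * 1.032761 = 4.131044, which rounds to 4.1310.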